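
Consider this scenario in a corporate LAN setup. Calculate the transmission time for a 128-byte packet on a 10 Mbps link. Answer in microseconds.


Given: packet = 128 bytes, bandwidth = 10 Mbps
Packet in bits = 128 * 8 = 1024 bits
Bandwidth = 10 * 10^6 = 10000000 bps
Time = 1024 / 10000000 seconds
Time in us = 1024 * 10^6 / 10000000 = 102.4

102.4


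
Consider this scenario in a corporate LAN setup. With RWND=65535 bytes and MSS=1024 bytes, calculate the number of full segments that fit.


Given: RWND = 65535 bytes, MSS = 1024 bytes
Full segments = floor(RWND / MSS)
Full segments = floor(65535 / 1024)
Full segments = floor(63.999) = 63

63


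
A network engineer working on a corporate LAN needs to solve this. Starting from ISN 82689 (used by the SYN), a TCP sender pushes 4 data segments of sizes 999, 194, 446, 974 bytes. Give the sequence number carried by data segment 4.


The SYN occupies sequence number ISN = 82689, so the first data byte is ISN + 1 = 82690.
SEQ of data segment i = (ISN + 1) + sum of payload sizes of segments 1..i-1.
Segment 1: SEQ = 82690, payload = 999 bytes
Segment 2: SEQ = 83689, payload = 194 bytes
Segment 3: SEQ = 83883, payload = 446 bytes
Segment 4: SEQ = 84329, payload = 974 bytes
SEQ of segment 4 = 82690 + 999 + 194 + 446 = 84329

84329


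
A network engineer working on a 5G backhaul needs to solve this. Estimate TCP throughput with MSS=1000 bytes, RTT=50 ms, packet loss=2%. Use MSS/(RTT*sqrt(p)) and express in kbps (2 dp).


Given: MSS = 1000 bytes, RTT = 50 ms, loss = 2%
RTT in seconds = 50 / 1000 = 0.05
Loss rate = 2% = 0.02
sqrt(loss) = sqrt(0.02) = 0.141421356237
Throughput (bytes/s) = 1000 / (0.05 * 0.141421356237) = 141421.3562
Throughput (kbps) = 141421.3562 * 8 / 1000 = 1131.370850 -> 1131.37 kbps (2 dp)

1131.37


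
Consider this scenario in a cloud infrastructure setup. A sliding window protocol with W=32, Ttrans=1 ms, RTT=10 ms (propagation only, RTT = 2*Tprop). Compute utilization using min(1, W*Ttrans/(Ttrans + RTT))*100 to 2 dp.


Given: W = 32, Ttrans = 1 ms, RTT = 10 ms (= 2 * Tprop, Tprop = 5 ms)
Cycle time = Ttrans + RTT = 1 + 10 = 11 ms (first packet sent until its ACK returns)
W * Ttrans = 32 * 1 = 32 ms of sending per cycle
W * Ttrans / (Ttrans + RTT) = 32 / 11 = 2.909091
U = min(1, 2.909091) = 1.000000
U% = 100.00%

100.00


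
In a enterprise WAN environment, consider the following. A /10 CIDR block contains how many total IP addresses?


Given: CIDR prefix /10
Host bits = 32 - 10 = 22
Total addresses = 2^22 = 4194304

4194304


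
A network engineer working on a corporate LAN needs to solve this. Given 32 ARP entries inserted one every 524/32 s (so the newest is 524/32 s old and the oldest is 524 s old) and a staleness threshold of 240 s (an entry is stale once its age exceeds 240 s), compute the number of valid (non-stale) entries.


Ages are k * 524/32 s for k = 1..32 (spacing = 16.3750 s).
Entry k is valid iff k * 524/32 <= 240 iff k <= 32 * 240 / 524 = 14.6565
n_valid = floor(14.6565) = 14
(n_stale = 32 - 14 = 18)

14


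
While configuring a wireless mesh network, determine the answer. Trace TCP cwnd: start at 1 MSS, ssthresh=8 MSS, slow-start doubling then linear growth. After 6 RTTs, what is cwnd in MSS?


RTT 0: cwnd = 1 MSS (initial)
RTT 1: cwnd = 2 MSS (slow start, doubled)
RTT 2: cwnd = 4 MSS (slow start, doubled)
RTT 3: cwnd = 8 MSS (slow start, doubled)
RTT 4: cwnd = 9 MSS (congestion avoidance, +1)
RTT 5: cwnd = 10 MSS (congestion avoidance, +1)
RTT 6: cwnd = 11 MSS (congestion avoidance, +1)

11


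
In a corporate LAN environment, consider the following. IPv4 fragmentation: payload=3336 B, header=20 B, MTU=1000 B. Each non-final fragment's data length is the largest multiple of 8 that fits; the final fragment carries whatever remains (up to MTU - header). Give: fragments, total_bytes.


Max data per non-final fragment = floor((MTU - header)/8)*8 = floor((1000 - 20)/8)*8 = floor(980/8)*8 = 976 B
Final fragment needs no 8-byte alignment: it can carry up to MTU - header = 980 B
Non-final fragments needed = ceil((payload - 980) / 976) = ceil(2356/976) = ceil(2.4139) = 3
Number of fragments = 3 + 1 = 4
Fragment sizes (data): 3 * 976 B + 408 B (last, 408 <= 980 OK)
Total bytes sent = payload + n_frags * header = 3336 + 4*20 = 3336 + 80 = 3416 B

4, 3416


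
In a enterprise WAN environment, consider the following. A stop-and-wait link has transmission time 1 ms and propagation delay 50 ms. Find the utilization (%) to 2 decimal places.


Given: Ttrans = 1 ms, Tprop = 50 ms
RTT = 2 * Tprop = 2 * 50 = 100 ms
U = Ttrans / (Ttrans + RTT)
U = 1 / (1 + 100)
U = 1 / 101 = 0.009901
U% = 0.99%

0.99


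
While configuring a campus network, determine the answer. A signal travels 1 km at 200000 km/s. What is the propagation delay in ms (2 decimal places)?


Given: distance = 1 km, speed = 200000 km/s
Delay = distance / speed = 1 / 200000 seconds
Delay in ms = 1 * 1000 / 200000
Delay = 0.0050 ms
Rounded to 2 dp = 0.01 ms

0.01


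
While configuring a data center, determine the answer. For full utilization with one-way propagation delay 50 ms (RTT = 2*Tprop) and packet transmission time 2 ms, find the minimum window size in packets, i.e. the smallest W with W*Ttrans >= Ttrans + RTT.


Given: Ttrans = 2 ms, RTT = 100 ms (= 2 * Tprop, Tprop = 50 ms)
Time until first ACK returns = Ttrans + RTT = 2 + 100 = 102 ms
Need W * Ttrans >= Ttrans + RTT  ->  W >= (Ttrans + RTT) / Ttrans
(Ttrans + RTT) / Ttrans = 102 / 2 = 51
W_min = ceil(51) = 51

51


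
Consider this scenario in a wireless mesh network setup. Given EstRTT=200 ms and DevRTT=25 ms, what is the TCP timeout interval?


Given: EstRTT = 200 ms, DevRTT = 25 ms
Timeout = EstRTT + 4 * DevRTT
4 * DevRTT = 4 * 25 = 100
Timeout = 200 + 100 = 300 ms

300


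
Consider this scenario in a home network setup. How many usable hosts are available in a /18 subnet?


Given: subnet mask /18
Host bits = 32 - 18 = 14
Total addresses = 2^14 = 16384
Usable hosts = 16384 - 2 (network + broadcast) = 16382

16382


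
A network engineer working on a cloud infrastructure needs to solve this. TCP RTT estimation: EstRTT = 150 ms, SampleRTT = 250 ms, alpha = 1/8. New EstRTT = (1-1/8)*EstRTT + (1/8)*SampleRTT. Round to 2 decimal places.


Given: EstRTT = 150 ms, SampleRTT = 250 ms, alpha = 1/8
New EstRTT = (1 - alpha) * EstRTT + alpha * SampleRTT
(7/8) * 150 = 131.25
(1/8) * 250 = 31.25
New EstRTT = 131.25 + 31.25 = 162.5 ms -> 162.50 ms (2 dp)

162.50


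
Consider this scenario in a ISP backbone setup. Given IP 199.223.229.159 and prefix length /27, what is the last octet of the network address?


Given: IP = 199.223.229.159, prefix = /27
Subnet mask = 255.255.255.224
Last octet of IP: 159
Last octet of mask: 224
Network last octet = 159 AND 224 = 128

128


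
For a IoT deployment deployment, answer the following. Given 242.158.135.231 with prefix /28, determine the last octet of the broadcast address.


Given: IP = 242.158.135.231, prefix = /28
Host bits = 32 - 28 = 4
Network last octet = 231 AND mask = 224
Host part size = 2^4 - 1 = 15
Broadcast last octet = 224 OR 15 = 239

239


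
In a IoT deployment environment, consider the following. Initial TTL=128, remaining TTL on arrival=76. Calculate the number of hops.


Given: initial TTL = 128, received TTL = 76
Hops = initial TTL - received TTL
Hops = 128 - 76 = 52

52


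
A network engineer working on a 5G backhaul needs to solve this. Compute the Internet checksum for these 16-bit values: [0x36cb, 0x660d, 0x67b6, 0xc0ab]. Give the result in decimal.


Given words: [0x36cb, 0x660d, 0x67b6, 0xc0ab]
Step 1: Sum all words
Raw sum = 14027 + 26125 + 26550 + 49323 = 116025
Step 2: Fold carry: (50489 + 1) = 50490
One's complement = ~50490 & 0xFFFF = 15045

15045


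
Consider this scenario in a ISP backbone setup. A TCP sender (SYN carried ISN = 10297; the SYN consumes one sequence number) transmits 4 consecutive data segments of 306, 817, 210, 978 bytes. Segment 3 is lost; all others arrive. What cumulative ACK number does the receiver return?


SYN uses sequence number 10297; first data byte = ISN + 1 = 10298.
Segment 1: SEQ = 10298, len = 306 B, covers [10298, 10603]
Segment 2: SEQ = 10604, len = 817 B, covers [10604, 11420]
Segment 3: SEQ = 11421, len = 210 B, covers [11421, 11630] [LOST]
Segment 4: SEQ = 11631, len = 978 B, covers [11631, 12608]
In-order data received: bytes [10298, 11420] (segments 1..2).
Segment 3 missing -> gap begins at byte 11421; later segments buffered out of order.
Cumulative ACK = next expected in-order byte = 10298 + 306 + 817 = 11421

11421


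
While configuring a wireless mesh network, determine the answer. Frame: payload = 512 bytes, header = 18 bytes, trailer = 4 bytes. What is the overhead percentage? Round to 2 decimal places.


Given: payload = 512 B, header = 18 B, trailer = 4 B
Overhead bytes = header + trailer = 18 + 4 = 22
Total frame = payload + overhead = 512 + 22 = 534
Overhead % = 22 / 534 * 100 = 4.1199% -> 4.12% (2 dp)

4.12


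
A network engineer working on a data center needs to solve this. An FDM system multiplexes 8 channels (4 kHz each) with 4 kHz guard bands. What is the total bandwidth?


Given: 8 channels, 4 kHz each, guard = 4 kHz
Channel bandwidth = 8 * 4 = 32 kHz
Guard bands = 7 gaps * 4 kHz = 28 kHz
Total = 32 + 28 = 60 kHz

60


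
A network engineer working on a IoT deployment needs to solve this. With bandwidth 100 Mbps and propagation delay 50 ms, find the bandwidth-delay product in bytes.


Given: bandwidth = 100 Mbps, delay = 50 ms
BDP in bits = 100 * 10^6 * 50 / 1000
BDP in bits = 5000000
BDP in bytes = 5000000 / 8 = 625000

625000


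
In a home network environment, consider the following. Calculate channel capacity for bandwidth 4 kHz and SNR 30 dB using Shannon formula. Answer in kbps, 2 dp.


Given: B = 4 kHz, SNR = 30 dB
SNR linear = 10^(30/10) = 1000
1 + SNR = 1001
log2(1001) = 9.9672262588
C = 4 * 1000 * 9.9672262588 = 39868.9050 bps
C = 39.868905 kbps -> 39.87 kbps (2 dp)

39.87


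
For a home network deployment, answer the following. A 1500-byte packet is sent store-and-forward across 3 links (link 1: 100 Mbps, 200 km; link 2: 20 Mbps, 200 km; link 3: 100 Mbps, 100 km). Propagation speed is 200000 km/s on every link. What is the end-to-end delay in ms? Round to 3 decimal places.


Packet = 1500 bytes = 12000 bits. Store-and-forward: sum (t_trans + t_prop) per link.
Link 1: t_trans = 12000/(100*10^6) s = 0.1200 ms; t_prop = 200/200000 s = 1.0000 ms; subtotal = 1.1200 ms
Link 2: t_trans = 12000/(20*10^6) s = 0.6000 ms; t_prop = 200/200000 s = 1.0000 ms; subtotal = 1.6000 ms
Link 3: t_trans = 12000/(100*10^6) s = 0.1200 ms; t_prop = 100/200000 s = 0.5000 ms; subtotal = 0.6200 ms
End-to-end = 1.1200 + 1.6000 + 0.6200 = 3.3400 ms -> 3.340 ms (3 dp)

3.340


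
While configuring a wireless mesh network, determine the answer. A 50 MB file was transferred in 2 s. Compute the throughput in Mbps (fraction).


Given: file = 50 MB, time = 2 s
File in Mb = 50 * 8 = 400 Mb
Throughput = 400 / 2 Mbps
Throughput = 200 Mbps

200


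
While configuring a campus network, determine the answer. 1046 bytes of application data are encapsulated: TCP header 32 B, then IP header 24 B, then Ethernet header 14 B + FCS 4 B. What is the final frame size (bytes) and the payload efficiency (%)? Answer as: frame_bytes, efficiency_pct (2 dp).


TCP segment = 1046 + 32 = 1078 B
IP packet = 1078 + 24 = 1102 B
Ethernet frame = 1102 + 14 + 4 = 1120 B
Efficiency = app / frame = 1046 / 1120 = 0.933929 = 93.3929% -> 93.39% (2 dp)

1120, 93.39


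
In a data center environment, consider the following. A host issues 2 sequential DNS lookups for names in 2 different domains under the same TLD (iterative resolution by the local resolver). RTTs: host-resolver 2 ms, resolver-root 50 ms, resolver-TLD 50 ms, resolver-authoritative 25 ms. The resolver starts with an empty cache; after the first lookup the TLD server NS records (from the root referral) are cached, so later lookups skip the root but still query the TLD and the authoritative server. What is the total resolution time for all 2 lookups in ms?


Lookup 1 (cold cache): local + root + TLD + auth = 2 + 50 + 50 + 25 = 127 ms
Lookups 2..2 (TLD NS cached -> skip root; new domain -> still ask TLD and auth): local + TLD + auth = 2 + 50 + 25 = 77 ms each
Remaining 1 lookups: 1 * 77 = 77 ms
Total = 127 + 77 = 204 ms

204


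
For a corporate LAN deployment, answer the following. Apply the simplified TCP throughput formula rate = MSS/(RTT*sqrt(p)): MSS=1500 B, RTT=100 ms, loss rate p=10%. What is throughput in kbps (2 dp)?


Given: MSS = 1500 bytes, RTT = 100 ms, loss = 10%
RTT in seconds = 100 / 1000 = 0.1
Loss rate = 10% = 0.1
sqrt(loss) = sqrt(0.1) = 0.316227766017
Throughput (bytes/s) = 1500 / (0.1 * 0.316227766017) = 47434.1649
Throughput (kbps) = 47434.1649 * 8 / 1000 = 379.473319 -> 379.47 kbps (2 dp)

379.47


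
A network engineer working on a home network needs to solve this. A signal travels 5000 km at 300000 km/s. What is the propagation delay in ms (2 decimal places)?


Given: distance = 5000 km, speed = 300000 km/s
Delay = distance / speed = 5000 / 300000 seconds
Delay in ms = 5000 * 1000 / 300000
Delay = 16.6667 ms
Rounded to 2 dp = 16.67 ms

16.67


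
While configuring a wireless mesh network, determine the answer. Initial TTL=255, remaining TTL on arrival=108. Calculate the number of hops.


Given: initial TTL = 255, received TTL = 108
Hops = initial TTL - received TTL
Hops = 255 - 108 = 147

147


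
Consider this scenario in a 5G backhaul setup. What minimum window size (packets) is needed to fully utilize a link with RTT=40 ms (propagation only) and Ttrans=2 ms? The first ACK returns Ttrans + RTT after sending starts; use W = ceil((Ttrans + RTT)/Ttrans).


Given: Ttrans = 2 ms, RTT = 40 ms (= 2 * Tprop, Tprop = 20 ms)
Time until first ACK returns = Ttrans + RTT = 2 + 40 = 42 ms
Need W * Ttrans >= Ttrans + RTT  ->  W >= (Ttrans + RTT) / Ttrans
(Ttrans + RTT) / Ttrans = 42 / 2 = 21
W_min = ceil(21) = 21

21


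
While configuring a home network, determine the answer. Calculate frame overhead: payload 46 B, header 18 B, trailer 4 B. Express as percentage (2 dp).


Given: payload = 46 B, header = 18 B, trailer = 4 B
Overhead bytes = header + trailer = 18 + 4 = 22
Total frame = payload + overhead = 46 + 22 = 68
Overhead % = 22 / 68 * 100 = 32.3529% -> 32.35% (2 dp)

32.35


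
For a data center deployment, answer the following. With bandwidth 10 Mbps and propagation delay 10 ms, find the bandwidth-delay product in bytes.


Given: bandwidth = 10 Mbps, delay = 10 ms
BDP in bits = 10 * 10^6 * 10 / 1000
BDP in bits = 100000
BDP in bytes = 100000 / 8 = 12500

12500


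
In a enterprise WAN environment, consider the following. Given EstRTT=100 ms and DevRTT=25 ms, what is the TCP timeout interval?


Given: EstRTT = 100 ms, DevRTT = 25 ms
Timeout = EstRTT + 4 * DevRTT
4 * DevRTT = 4 * 25 = 100
Timeout = 100 + 100 = 200 ms

200


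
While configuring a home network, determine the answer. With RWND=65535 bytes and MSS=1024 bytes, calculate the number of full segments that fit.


Given: RWND = 65535 bytes, MSS = 1024 bytes
Full segments = floor(RWND / MSS)
Full segments = floor(65535 / 1024)
Full segments = floor(63.999) = 63

63


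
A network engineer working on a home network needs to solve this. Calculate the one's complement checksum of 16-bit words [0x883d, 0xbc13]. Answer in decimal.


Given words: [0x883d, 0xbc13]
Step 1: Sum all words
Raw sum = 34877 + 48147 = 83024
Step 2: Fold carry: (17488 + 1) = 17489
One's complement = ~17489 & 0xFFFF = 48046

48046


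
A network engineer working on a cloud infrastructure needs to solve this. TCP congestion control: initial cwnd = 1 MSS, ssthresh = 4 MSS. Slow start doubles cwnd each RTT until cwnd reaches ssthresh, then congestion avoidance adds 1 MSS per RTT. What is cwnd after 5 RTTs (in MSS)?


RTT 0: cwnd = 1 MSS (initial)
RTT 1: cwnd = 2 MSS (slow start, doubled)
RTT 2: cwnd = 4 MSS (slow start, doubled)
RTT 3: cwnd = 5 MSS (congestion avoidance, +1)
RTT 4: cwnd = 6 MSS (congestion avoidance, +1)
RTT 5: cwnd = 7 MSS (congestion avoidance, +1)

7


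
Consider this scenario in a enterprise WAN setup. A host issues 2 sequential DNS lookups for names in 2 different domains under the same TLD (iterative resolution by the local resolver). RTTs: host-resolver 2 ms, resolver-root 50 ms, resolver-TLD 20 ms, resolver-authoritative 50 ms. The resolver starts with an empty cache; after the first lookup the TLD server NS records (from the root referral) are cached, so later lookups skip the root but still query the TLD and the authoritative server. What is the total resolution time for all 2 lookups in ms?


Lookup 1 (cold cache): local + root + TLD + auth = 2 + 50 + 20 + 50 = 122 ms
Lookups 2..2 (TLD NS cached -> skip root; new domain -> still ask TLD and auth): local + TLD + auth = 2 + 20 + 50 = 72 ms each
Remaining 1 lookups: 1 * 72 = 72 ms
Total = 122 + 72 = 194 ms

194


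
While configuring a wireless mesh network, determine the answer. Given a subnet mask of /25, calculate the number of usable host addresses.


Given: subnet mask /25
Host bits = 32 - 25 = 7
Total addresses = 2^7 = 128
Usable hosts = 128 - 2 (network + broadcast) = 126

126


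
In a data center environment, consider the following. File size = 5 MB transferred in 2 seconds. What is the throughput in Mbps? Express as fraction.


Given: file = 5 MB, time = 2 s
File in Mb = 5 * 8 = 40 Mb
Throughput = 40 / 2 Mbps
Throughput = 20 Mbps

20


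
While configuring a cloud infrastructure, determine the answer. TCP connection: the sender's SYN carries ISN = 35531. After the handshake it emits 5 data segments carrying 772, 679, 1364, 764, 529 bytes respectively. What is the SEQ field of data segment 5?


The SYN occupies sequence number ISN = 35531, so the first data byte is ISN + 1 = 35532.
SEQ of data segment i = (ISN + 1) + sum of payload sizes of segments 1..i-1.
Segment 1: SEQ = 35532, payload = 772 bytes
Segment 2: SEQ = 36304, payload = 679 bytes
Segment 3: SEQ = 36983, payload = 1364 bytes
Segment 4: SEQ = 38347, payload = 764 bytes
Segment 5: SEQ = 39111, payload = 529 bytes
SEQ of segment 5 = 35532 + 772 + 679 + 1364 + 764 = 39111

39111


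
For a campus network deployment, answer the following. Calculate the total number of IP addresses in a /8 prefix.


Given: CIDR prefix /8
Host bits = 32 - 8 = 24
Total addresses = 2^24 = 16777216

16777216


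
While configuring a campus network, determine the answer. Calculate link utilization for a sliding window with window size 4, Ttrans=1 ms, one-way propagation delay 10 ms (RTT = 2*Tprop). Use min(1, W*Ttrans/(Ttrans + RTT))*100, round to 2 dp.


Given: W = 4, Ttrans = 1 ms, RTT = 20 ms (= 2 * Tprop, Tprop = 10 ms)
Cycle time = Ttrans + RTT = 1 + 20 = 21 ms (first packet sent until its ACK returns)
W * Ttrans = 4 * 1 = 4 ms of sending per cycle
W * Ttrans / (Ttrans + RTT) = 4 / 21 = 0.190476
U = min(1, 0.190476) = 0.190476
U% = 19.05%

19.05


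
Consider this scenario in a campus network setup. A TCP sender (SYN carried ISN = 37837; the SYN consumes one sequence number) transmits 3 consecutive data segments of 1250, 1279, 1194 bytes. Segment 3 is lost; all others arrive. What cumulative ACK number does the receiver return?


SYN uses sequence number 37837; first data byte = ISN + 1 = 37838.
Segment 1: SEQ = 37838, len = 1250 B, covers [37838, 39087]
Segment 2: SEQ = 39088, len = 1279 B, covers [39088, 40366]
Segment 3: SEQ = 40367, len = 1194 B, covers [40367, 41560] [LOST]
In-order data received: bytes [37838, 40366] (segments 1..2).
Segment 3 missing -> gap begins at byte 40367.
Cumulative ACK = next expected in-order byte = 37838 + 1250 + 1279 = 40367

40367


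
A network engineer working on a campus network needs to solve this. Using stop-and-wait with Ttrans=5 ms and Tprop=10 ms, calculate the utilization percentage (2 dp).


Given: Ttrans = 5 ms, Tprop = 10 ms
RTT = 2 * Tprop = 2 * 10 = 20 ms
U = Ttrans / (Ttrans + RTT)
U = 5 / (5 + 20)
U = 5 / 25 = 0.2
U% = 20.00%

20.00


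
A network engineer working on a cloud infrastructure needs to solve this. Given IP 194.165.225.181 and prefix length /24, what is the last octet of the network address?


Given: IP = 194.165.225.181, prefix = /24
Subnet mask = 255.255.255.0
Last octet of IP: 181
Last octet of mask: 0
Network last octet = 181 AND 0 = 0

0


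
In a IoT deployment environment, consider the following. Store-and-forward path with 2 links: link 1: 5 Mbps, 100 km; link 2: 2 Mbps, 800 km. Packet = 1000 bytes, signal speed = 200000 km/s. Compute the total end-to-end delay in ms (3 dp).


Packet = 1000 bytes = 8000 bits. Store-and-forward: sum (t_trans + t_prop) per link.
Link 1: t_trans = 8000/(5*10^6) s = 1.6000 ms; t_prop = 100/200000 s = 0.5000 ms; subtotal = 2.1000 ms
Link 2: t_trans = 8000/(2*10^6) s = 4.0000 ms; t_prop = 800/200000 s = 4.0000 ms; subtotal = 8.0000 ms
End-to-end = 2.1000 + 8.0000 = 10.1000 ms -> 10.100 ms (3 dp)

10.100


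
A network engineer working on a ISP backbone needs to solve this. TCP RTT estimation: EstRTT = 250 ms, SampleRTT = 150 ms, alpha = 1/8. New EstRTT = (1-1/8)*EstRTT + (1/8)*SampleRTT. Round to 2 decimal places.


Given: EstRTT = 250 ms, SampleRTT = 150 ms, alpha = 1/8
New EstRTT = (1 - alpha) * EstRTT + alpha * SampleRTT
(7/8) * 250 = 218.75
(1/8) * 150 = 18.75
New EstRTT = 218.75 + 18.75 = 237.5 ms -> 237.50 ms (2 dp)

237.50


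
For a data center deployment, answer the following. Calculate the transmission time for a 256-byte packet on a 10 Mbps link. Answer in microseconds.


Given: packet = 256 bytes, bandwidth = 10 Mbps
Packet in bits = 256 * 8 = 2048 bits
Bandwidth = 10 * 10^6 = 10000000 bps
Time = 2048 / 10000000 seconds
Time in us = 2048 * 10^6 / 10000000 = 204.8

204.8


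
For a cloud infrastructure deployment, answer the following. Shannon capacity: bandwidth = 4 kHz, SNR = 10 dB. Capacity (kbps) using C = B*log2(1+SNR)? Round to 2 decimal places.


Given: B = 4 kHz, SNR = 10 dB
SNR linear = 10^(10/10) = 10
1 + SNR = 11
log2(11) = 3.4594316186
C = 4 * 1000 * 3.4594316186 = 13837.7265 bps
C = 13.837726 kbps -> 13.84 kbps (2 dp)

13.84


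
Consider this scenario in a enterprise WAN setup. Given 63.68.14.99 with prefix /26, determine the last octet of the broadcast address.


Given: IP = 63.68.14.99, prefix = /26
Host bits = 32 - 26 = 6
Network last octet = 99 AND mask = 64
Host part size = 2^6 - 1 = 63
Broadcast last octet = 64 OR 63 = 127

127


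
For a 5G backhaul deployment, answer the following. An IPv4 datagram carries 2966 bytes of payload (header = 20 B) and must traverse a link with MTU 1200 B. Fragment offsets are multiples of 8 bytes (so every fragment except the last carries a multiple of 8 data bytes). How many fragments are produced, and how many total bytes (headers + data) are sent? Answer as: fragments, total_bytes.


Max data per non-final fragment = floor((MTU - header)/8)*8 = floor((1200 - 20)/8)*8 = floor(1180/8)*8 = 1176 B
Final fragment needs no 8-byte alignment: it can carry up to MTU - header = 1180 B
Non-final fragments needed = ceil((payload - 1180) / 1176) = ceil(1786/1176) = ceil(1.5187) = 2
Number of fragments = 2 + 1 = 3
Fragment sizes (data): 2 * 1176 B + 614 B (last, 614 <= 1180 OK)
Total bytes sent = payload + n_frags * header = 2966 + 3*20 = 2966 + 60 = 3026 B

3, 3026


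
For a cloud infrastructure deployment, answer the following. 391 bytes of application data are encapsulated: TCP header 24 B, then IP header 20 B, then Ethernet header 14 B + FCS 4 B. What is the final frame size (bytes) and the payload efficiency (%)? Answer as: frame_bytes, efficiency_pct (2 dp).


TCP segment = 391 + 24 = 415 B
IP packet = 415 + 20 = 435 B
Ethernet frame = 435 + 14 + 4 = 453 B
Efficiency = app / frame = 391 / 453 = 0.863135 = 86.3135% -> 86.31% (2 dp)

453, 86.31


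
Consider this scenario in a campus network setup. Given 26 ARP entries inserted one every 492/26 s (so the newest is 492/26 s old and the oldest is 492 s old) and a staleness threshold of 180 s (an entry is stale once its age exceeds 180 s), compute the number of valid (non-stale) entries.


Ages are k * 492/26 s for k = 1..26 (spacing = 18.9231 s).
Entry k is valid iff k * 492/26 <= 180 iff k <= 26 * 180 / 492 = 9.5122
n_valid = floor(9.5122) = 9
(n_stale = 26 - 9 = 17)

9


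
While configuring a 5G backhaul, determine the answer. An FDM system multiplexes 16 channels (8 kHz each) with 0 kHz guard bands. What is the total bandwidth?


Given: 16 channels, 8 kHz each, guard = 0 kHz
Channel bandwidth = 16 * 8 = 128 kHz
Guard bands = 15 gaps * 0 kHz = 0 kHz
Total = 128 + 0 = 128 kHz

128


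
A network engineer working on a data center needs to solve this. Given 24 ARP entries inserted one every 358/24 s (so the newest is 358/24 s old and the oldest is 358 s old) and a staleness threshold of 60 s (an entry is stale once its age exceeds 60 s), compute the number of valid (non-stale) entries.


Ages are k * 358/24 s for k = 1..24 (spacing = 14.9167 s).
Entry k is valid iff k * 358/24 <= 60 iff k <= 24 * 60 / 358 = 4.0223
n_valid = floor(4.0223) = 4
(n_stale = 24 - 4 = 20)

4


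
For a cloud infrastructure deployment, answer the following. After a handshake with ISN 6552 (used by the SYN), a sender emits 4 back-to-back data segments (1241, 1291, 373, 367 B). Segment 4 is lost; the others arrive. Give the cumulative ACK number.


SYN uses sequence number 6552; first data byte = ISN + 1 = 6553.
Segment 1: SEQ = 6553, len = 1241 B, covers [6553, 7793]
Segment 2: SEQ = 7794, len = 1291 B, covers [7794, 9084]
Segment 3: SEQ = 9085, len = 373 B, covers [9085, 9457]
Segment 4: SEQ = 9458, len = 367 B, covers [9458, 9824] [LOST]
In-order data received: bytes [6553, 9457] (segments 1..3).
Segment 4 missing -> gap begins at byte 9458.
Cumulative ACK = next expected in-order byte = 6553 + 1241 + 1291 + 373 = 9458

9458


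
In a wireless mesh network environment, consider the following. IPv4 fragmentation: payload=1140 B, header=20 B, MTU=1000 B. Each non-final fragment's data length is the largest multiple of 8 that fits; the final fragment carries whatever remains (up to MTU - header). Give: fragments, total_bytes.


Max data per non-final fragment = floor((MTU - header)/8)*8 = floor((1000 - 20)/8)*8 = floor(980/8)*8 = 976 B
Final fragment needs no 8-byte alignment: it can carry up to MTU - header = 980 B
Non-final fragments needed = ceil((payload - 980) / 976) = ceil(160/976) = ceil(0.1639) = 1
Number of fragments = 1 + 1 = 2
Fragment sizes (data): 1 * 976 B + 164 B (last, 164 <= 980 OK)
Total bytes sent = payload + n_frags * header = 1140 + 2*20 = 1140 + 40 = 1180 B

2, 1180


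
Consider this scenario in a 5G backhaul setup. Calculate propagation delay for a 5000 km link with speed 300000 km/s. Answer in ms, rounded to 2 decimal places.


Given: distance = 5000 km, speed = 300000 km/s
Delay = distance / speed = 5000 / 300000 seconds
Delay in ms = 5000 * 1000 / 300000
Delay = 16.6667 ms
Rounded to 2 dp = 16.67 ms

16.67


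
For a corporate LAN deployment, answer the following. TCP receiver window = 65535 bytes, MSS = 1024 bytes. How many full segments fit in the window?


Given: RWND = 65535 bytes, MSS = 1024 bytes
Full segments = floor(RWND / MSS)
Full segments = floor(65535 / 1024)
Full segments = floor(63.999) = 63

63


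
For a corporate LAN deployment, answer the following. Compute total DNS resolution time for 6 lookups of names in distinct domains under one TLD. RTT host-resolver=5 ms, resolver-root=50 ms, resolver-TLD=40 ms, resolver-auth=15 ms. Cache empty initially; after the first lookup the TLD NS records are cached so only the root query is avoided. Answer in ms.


Lookup 1 (cold cache): local + root + TLD + auth = 5 + 50 + 40 + 15 = 110 ms
Lookups 2..6 (TLD NS cached -> skip root; new domain -> still ask TLD and auth): local + TLD + auth = 5 + 40 + 15 = 60 ms each
Remaining 5 lookups: 5 * 60 = 300 ms
Total = 110 + 300 = 410 ms

410


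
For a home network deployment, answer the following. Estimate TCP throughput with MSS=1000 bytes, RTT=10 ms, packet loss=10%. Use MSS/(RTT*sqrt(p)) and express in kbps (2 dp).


Given: MSS = 1000 bytes, RTT = 10 ms, loss = 10%
RTT in seconds = 10 / 1000 = 0.01
Loss rate = 10% = 0.1
sqrt(loss) = sqrt(0.1) = 0.316227766017
Throughput (bytes/s) = 1000 / (0.01 * 0.316227766017) = 316227.7660
Throughput (kbps) = 316227.7660 * 8 / 1000 = 2529.822128 -> 2529.82 kbps (2 dp)

2529.82


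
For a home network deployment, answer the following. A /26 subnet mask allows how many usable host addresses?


Given: subnet mask /26
Host bits = 32 - 26 = 6
Total addresses = 2^6 = 64
Usable hosts = 64 - 2 (network + broadcast) = 62

62


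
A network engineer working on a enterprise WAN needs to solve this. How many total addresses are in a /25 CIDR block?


Given: CIDR prefix /25
Host bits = 32 - 25 = 7
Total addresses = 2^7 = 128

128


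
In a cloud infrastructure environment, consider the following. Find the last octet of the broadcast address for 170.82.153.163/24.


Given: IP = 170.82.153.163, prefix = /24
Host bits = 32 - 24 = 8
Network last octet = 163 AND mask = 0
Host part size = 2^8 - 1 = 255
Broadcast last octet = 0 OR 255 = 255

255


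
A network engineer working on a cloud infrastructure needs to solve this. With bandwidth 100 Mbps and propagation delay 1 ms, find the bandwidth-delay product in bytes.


Given: bandwidth = 100 Mbps, delay = 1 ms
BDP in bits = 100 * 10^6 * 1 / 1000
BDP in bits = 100000
BDP in bytes = 100000 / 8 = 12500

12500


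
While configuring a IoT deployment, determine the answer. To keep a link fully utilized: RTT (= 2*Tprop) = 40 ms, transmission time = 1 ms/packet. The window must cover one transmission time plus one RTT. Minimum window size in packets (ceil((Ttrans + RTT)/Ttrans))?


Given: Ttrans = 1 ms, RTT = 40 ms (= 2 * Tprop, Tprop = 20 ms)
Time until first ACK returns = Ttrans + RTT = 1 + 40 = 41 ms
Need W * Ttrans >= Ttrans + RTT  ->  W >= (Ttrans + RTT) / Ttrans
(Ttrans + RTT) / Ttrans = 41 / 1 = 41
W_min = ceil(41) = 41

41


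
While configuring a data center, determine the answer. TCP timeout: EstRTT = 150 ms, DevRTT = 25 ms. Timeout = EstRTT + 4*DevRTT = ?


Given: EstRTT = 150 ms, DevRTT = 25 ms
Timeout = EstRTT + 4 * DevRTT
4 * DevRTT = 4 * 25 = 100
Timeout = 150 + 100 = 250 ms

250


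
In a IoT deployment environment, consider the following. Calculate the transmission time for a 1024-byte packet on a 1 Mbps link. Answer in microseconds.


Given: packet = 1024 bytes, bandwidth = 1 Mbps
Packet in bits = 1024 * 8 = 8192 bits
Bandwidth = 1 * 10^6 = 1000000 bps
Time = 8192 / 1000000 seconds
Time in us = 8192 * 10^6 / 1000000 = 8192

8192


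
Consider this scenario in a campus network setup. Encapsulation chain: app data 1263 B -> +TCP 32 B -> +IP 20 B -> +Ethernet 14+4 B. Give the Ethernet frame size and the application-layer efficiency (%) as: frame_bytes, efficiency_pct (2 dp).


TCP segment = 1263 + 32 = 1295 B
IP packet = 1295 + 20 = 1315 B
Ethernet frame = 1315 + 14 + 4 = 1333 B
Efficiency = app / frame = 1263 / 1333 = 0.947487 = 94.7487% -> 94.75% (2 dp)

1333, 94.75


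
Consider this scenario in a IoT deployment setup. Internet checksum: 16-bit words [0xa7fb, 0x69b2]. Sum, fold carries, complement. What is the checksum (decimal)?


Given words: [0xa7fb, 0x69b2]
Step 1: Sum all words
Raw sum = 43003 + 27058 = 70061
Step 2: Fold carry: (4525 + 1) = 4526
One's complement = ~4526 & 0xFFFF = 61009

61009


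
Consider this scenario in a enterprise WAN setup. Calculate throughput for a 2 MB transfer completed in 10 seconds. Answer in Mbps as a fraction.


Given: file = 2 MB, time = 10 s
File in Mb = 2 * 8 = 16 Mb
Throughput = 16 / 10 Mbps
Throughput = 8/5 Mbps

8/5


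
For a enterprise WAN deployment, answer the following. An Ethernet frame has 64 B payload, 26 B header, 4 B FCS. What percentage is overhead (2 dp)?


Given: payload = 64 B, header = 26 B, trailer = 4 B
Overhead bytes = header + trailer = 26 + 4 = 30
Total frame = payload + overhead = 64 + 30 = 94
Overhead % = 30 / 94 * 100 = 31.9149% -> 31.91% (2 dp)

31.91


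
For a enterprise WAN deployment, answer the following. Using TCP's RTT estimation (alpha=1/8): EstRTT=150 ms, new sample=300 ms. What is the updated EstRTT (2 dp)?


Given: EstRTT = 150 ms, SampleRTT = 300 ms, alpha = 1/8
New EstRTT = (1 - alpha) * EstRTT + alpha * SampleRTT
(7/8) * 150 = 131.25
(1/8) * 300 = 37.5
New EstRTT = 131.25 + 37.5 = 168.75 ms -> 168.75 ms (2 dp)

168.75


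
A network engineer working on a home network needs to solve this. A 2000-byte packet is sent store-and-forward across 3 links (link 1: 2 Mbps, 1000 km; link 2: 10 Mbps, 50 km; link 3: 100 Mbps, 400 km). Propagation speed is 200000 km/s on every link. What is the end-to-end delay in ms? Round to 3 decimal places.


Packet = 2000 bytes = 16000 bits. Store-and-forward: sum (t_trans + t_prop) per link.
Link 1: t_trans = 16000/(2*10^6) s = 8.0000 ms; t_prop = 1000/200000 s = 5.0000 ms; subtotal = 13.0000 ms
Link 2: t_trans = 16000/(10*10^6) s = 1.6000 ms; t_prop = 50/200000 s = 0.2500 ms; subtotal = 1.8500 ms
Link 3: t_trans = 16000/(100*10^6) s = 0.1600 ms; t_prop = 400/200000 s = 2.0000 ms; subtotal = 2.1600 ms
End-to-end = 13.0000 + 1.8500 + 2.1600 = 17.0100 ms -> 17.010 ms (3 dp)

17.010


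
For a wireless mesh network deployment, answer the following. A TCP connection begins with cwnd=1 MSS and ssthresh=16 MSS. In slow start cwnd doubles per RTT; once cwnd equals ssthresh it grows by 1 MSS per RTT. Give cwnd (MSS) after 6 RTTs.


RTT 0: cwnd = 1 MSS (initial)
RTT 1: cwnd = 2 MSS (slow start, doubled)
RTT 2: cwnd = 4 MSS (slow start, doubled)
RTT 3: cwnd = 8 MSS (slow start, doubled)
RTT 4: cwnd = 16 MSS (slow start, doubled)
RTT 5: cwnd = 17 MSS (congestion avoidance, +1)
RTT 6: cwnd = 18 MSS (congestion avoidance, +1)

18


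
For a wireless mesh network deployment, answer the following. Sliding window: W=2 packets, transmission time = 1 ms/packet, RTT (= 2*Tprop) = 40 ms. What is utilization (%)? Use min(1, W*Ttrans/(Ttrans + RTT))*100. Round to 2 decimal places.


Given: W = 2, Ttrans = 1 ms, RTT = 40 ms (= 2 * Tprop, Tprop = 20 ms)
Cycle time = Ttrans + RTT = 1 + 40 = 41 ms (first packet sent until its ACK returns)
W * Ttrans = 2 * 1 = 2 ms of sending per cycle
W * Ttrans / (Ttrans + RTT) = 2 / 41 = 0.048780
U = min(1, 0.048780) = 0.048780
U% = 4.88%

4.88


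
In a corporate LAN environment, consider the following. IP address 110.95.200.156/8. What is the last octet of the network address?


Given: IP = 110.95.200.156, prefix = /8
Subnet mask = 255.0.0.0
Last octet of IP: 156
Last octet of mask: 0
Network last octet = 156 AND 0 = 0

0


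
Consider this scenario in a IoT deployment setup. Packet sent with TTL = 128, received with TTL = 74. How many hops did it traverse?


Given: initial TTL = 128, received TTL = 74
Hops = initial TTL - received TTL
Hops = 128 - 74 = 54

54


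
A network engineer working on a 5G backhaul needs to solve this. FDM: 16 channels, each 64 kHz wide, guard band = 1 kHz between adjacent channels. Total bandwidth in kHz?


Given: 16 channels, 64 kHz each, guard = 1 kHz
Channel bandwidth = 16 * 64 = 1024 kHz
Guard bands = 15 gaps * 1 kHz = 15 kHz
Total = 1024 + 15 = 1039 kHz

1039


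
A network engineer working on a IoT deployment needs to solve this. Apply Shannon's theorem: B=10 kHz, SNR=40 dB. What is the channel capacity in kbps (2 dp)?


Given: B = 10 kHz, SNR = 40 dB
SNR linear = 10^(40/10) = 10000
1 + SNR = 10001
log2(10001) = 13.2878566418
C = 10 * 1000 * 13.2878566418 = 132878.5664 bps
C = 132.878566 kbps -> 132.88 kbps (2 dp)

132.88


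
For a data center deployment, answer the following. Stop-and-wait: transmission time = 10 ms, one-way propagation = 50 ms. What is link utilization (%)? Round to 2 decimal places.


Given: Ttrans = 10 ms, Tprop = 50 ms
RTT = 2 * Tprop = 2 * 50 = 100 ms
U = Ttrans / (Ttrans + RTT)
U = 10 / (10 + 100)
U = 10 / 110 = 0.090909
U% = 9.09%

9.09


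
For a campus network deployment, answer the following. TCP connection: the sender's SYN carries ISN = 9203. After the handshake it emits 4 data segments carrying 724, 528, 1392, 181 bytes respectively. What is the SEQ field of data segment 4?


The SYN occupies sequence number ISN = 9203, so the first data byte is ISN + 1 = 9204.
SEQ of data segment i = (ISN + 1) + sum of payload sizes of segments 1..i-1.
Segment 1: SEQ = 9204, payload = 724 bytes
Segment 2: SEQ = 9928, payload = 528 bytes
Segment 3: SEQ = 10456, payload = 1392 bytes
Segment 4: SEQ = 11848, payload = 181 bytes
SEQ of segment 4 = 9204 + 724 + 528 + 1392 = 11848

11848


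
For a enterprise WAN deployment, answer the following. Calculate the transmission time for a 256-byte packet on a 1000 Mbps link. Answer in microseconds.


Given: packet = 256 bytes, bandwidth = 1000 Mbps
Packet in bits = 256 * 8 = 2048 bits
Bandwidth = 1000 * 10^6 = 1000000000 bps
Time = 2048 / 1000000000 seconds
Time in us = 2048 * 10^6 / 1000000000 = 2.048

2.048


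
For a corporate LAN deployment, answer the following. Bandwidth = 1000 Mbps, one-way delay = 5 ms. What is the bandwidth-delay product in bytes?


Given: bandwidth = 1000 Mbps, delay = 5 ms
BDP in bits = 1000 * 10^6 * 5 / 1000
BDP in bits = 5000000
BDP in bytes = 5000000 / 8 = 625000

625000


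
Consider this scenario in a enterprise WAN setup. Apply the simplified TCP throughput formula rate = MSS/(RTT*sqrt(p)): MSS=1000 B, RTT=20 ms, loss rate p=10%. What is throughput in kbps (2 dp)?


Given: MSS = 1000 bytes, RTT = 20 ms, loss = 10%
RTT in seconds = 20 / 1000 = 0.02
Loss rate = 10% = 0.1
sqrt(loss) = sqrt(0.1) = 0.316227766017
Throughput (bytes/s) = 1000 / (0.02 * 0.316227766017) = 158113.8830
Throughput (kbps) = 158113.8830 * 8 / 1000 = 1264.911064 -> 1264.91 kbps (2 dp)

1264.91


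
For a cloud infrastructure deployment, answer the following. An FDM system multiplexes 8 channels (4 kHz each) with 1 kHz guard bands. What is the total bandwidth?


Given: 8 channels, 4 kHz each, guard = 1 kHz
Channel bandwidth = 8 * 4 = 32 kHz
Guard bands = 7 gaps * 1 kHz = 7 kHz
Total = 32 + 7 = 39 kHz

39


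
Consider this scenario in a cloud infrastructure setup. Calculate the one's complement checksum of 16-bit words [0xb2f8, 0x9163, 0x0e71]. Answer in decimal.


Given words: [0xb2f8, 0x9163, 0x0e71]
Step 1: Sum all words
Raw sum = 45816 + 37219 + 3697 = 86732
Step 2: Fold carry: (21196 + 1) = 21197
One's complement = ~21197 & 0xFFFF = 44338

44338


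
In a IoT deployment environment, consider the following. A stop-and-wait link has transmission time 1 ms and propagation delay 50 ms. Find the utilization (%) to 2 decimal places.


Given: Ttrans = 1 ms, Tprop = 50 ms
RTT = 2 * Tprop = 2 * 50 = 100 ms
U = Ttrans / (Ttrans + RTT)
U = 1 / (1 + 100)
U = 1 / 101 = 0.009901
U% = 0.99%

0.99


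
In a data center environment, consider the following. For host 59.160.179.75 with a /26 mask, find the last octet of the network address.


Given: IP = 59.160.179.75, prefix = /26
Subnet mask = 255.255.255.192
Last octet of IP: 75
Last octet of mask: 192
Network last octet = 75 AND 192 = 64

64


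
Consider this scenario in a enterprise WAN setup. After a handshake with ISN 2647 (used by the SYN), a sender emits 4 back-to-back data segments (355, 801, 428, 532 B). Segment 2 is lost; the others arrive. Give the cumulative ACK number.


SYN uses sequence number 2647; first data byte = ISN + 1 = 2648.
Segment 1: SEQ = 2648, len = 355 B, covers [2648, 3002]
Segment 2: SEQ = 3003, len = 801 B, covers [3003, 3803] [LOST]
Segment 3: SEQ = 3804, len = 428 B, covers [3804, 4231]
Segment 4: SEQ = 4232, len = 532 B, covers [4232, 4763]
In-order data received: bytes [2648, 3002] (segments 1..1).
Segment 2 missing -> gap begins at byte 3003; later segments buffered out of order.
Cumulative ACK = next expected in-order byte = 2648 + 355 = 3003

3003
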